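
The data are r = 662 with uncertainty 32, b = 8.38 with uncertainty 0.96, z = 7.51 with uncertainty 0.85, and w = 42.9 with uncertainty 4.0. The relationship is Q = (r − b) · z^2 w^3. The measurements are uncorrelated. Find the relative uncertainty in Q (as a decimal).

0.363

Let u = r − b = 654. δu = √(δr² + δb²) = √(1020 + 0.922) = 32.0, so δu/u = 0.0490.
Q is then a monomial in u, z, w:
δQ/Q = √((δu/u)² + (2·δz/z)² + (3·δw/w)²) = √(0.00240 + 0.0512 + 0.0782) = 0.363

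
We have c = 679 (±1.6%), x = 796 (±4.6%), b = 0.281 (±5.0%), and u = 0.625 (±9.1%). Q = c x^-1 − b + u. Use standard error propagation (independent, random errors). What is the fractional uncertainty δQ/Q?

Let p = c·x^-1 = 0.853. δp/p = √((1·δc/c)² + (-1·δx/x)²) = √(0.000256 + 0.00212) = 0.0487, so δp = 0.0415.
Q = p − b + u: δQ = √(δp² + δb² + δu²) = √(0.00173 + 0.000197 + 0.00323) = 0.0718
Q = 1.20, so δQ/Q = 0.0718/1.20 = 0.0600.

0.0600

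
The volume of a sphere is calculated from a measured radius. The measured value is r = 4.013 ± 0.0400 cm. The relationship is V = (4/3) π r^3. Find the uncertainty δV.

8.09 cm^3

V ∝ r^3, so δV/V = |3| · δr/r = 3 × 0.00997 = 0.0299.
V = 270.7 cm^3, so δV = 0.0299 × 270.7 = 8.09 cm^3.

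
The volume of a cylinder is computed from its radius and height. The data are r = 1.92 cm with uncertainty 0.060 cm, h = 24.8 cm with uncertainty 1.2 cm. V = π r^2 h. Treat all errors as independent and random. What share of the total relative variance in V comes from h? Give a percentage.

37.5%

(δV/V)² = (2·δr/r)² + (1·δh/h)²
  r term: (2×0.0312)² = 0.00391
  h term: (1×0.0484)² = 0.00234
Total = 0.00625. Share from h = 0.00234/0.00625 = 0.375.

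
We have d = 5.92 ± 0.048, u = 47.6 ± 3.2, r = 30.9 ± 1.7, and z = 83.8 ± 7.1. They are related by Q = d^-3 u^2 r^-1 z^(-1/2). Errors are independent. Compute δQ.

0.00592

For a monomial Q ∝ d^-3, u^2, r^-1, z^(-1/2), fractional errors add in quadrature:
  (-3·δd/d)² = (-3×0.00811)² = 0.000592;  (2·δu/u)² = (2×0.0672)² = 0.0181;  (-1·δr/r)² = (-1×0.0550)² = 0.00303;  (−½·δz/z)² = (-0.5×0.0847)² = 0.00179
δQ/Q = √(0.0235) = 0.153
Q = 0.0386, so δQ = 0.153 × 0.0386 = 0.00592.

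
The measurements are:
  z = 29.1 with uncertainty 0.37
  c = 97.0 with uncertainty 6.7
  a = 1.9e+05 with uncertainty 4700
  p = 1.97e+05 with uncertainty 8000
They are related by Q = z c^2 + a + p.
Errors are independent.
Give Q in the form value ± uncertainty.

(6.61 ± 0.391) × 10^5

Let w = z·c^2 = 2.74e+05. δw/w = √((1·δz/z)² + (2·δc/c)²) = √(0.000162 + 0.0191) = 0.139, so δw = 38000.
Q = w + a + p: δQ = √(δw² + δa² + δp²) = √(1.44e+09 + 2.21e+07 + 6.4e+07) = 39100
Q = 6.61e+05.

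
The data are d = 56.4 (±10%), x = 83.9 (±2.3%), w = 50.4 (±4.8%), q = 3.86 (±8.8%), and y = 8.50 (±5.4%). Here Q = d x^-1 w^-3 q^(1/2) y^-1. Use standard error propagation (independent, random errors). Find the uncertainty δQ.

2.31e-07

Each factor contributes (exponent × relative error)² to (δQ/Q)²:
  (1·δd/d)² = (1×0.100)² = 0.0100;  (-1·δx/x)² = (-1×0.0230)² = 0.000529;  (-3·δw/w)² = (-3×0.0480)² = 0.0207;  (½·δq/q)² = (0.5×0.0880)² = 0.00194;  (-1·δy/y)² = (-1×0.0540)² = 0.00292
δQ/Q = √(0.0361) = 0.190
Q = 1.21e-06, so δQ = 0.190 × 1.21e-06 = 2.31e-07.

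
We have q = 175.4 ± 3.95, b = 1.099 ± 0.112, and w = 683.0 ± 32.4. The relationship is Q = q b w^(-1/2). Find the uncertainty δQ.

Since Q is a product/quotient, work with relative uncertainties:
  (1·δq/q)² = (1×0.0225)² = 0.000507;  (1·δb/b)² = (1×0.102)² = 0.0104;  (−½·δw/w)² = (-0.5×0.0474)² = 0.000563
δQ/Q = √(0.0115) = 0.107
Q = 7.376, so δQ = 0.107 × 7.376 = 0.789.

0.789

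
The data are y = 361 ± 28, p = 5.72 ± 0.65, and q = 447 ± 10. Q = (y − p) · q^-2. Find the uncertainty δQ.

0.000161

Let u = y − p = 355. δu = √(δy² + δp²) = √(784 + 0.423) = 28.0, so δu/u = 0.0788.
Q is then a monomial in u, q:
δQ/Q = √((δu/u)² + (-2·δq/q)²) = √(0.00621 + 0.00200) = 0.0906
Q = 0.00178, so δQ = 0.0906 × 0.00178 = 0.000161.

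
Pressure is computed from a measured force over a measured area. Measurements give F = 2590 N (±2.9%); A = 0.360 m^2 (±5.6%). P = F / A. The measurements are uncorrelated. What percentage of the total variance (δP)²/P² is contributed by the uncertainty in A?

(δP/P)² = (1·δF/F)² + (-1·δA/A)²
  F term: (1×0.0290)² = 0.000841
  A term: (-1×0.0560)² = 0.00314
Total = 0.00398. Share from A = 0.00314/0.00398 = 0.789.

78.9%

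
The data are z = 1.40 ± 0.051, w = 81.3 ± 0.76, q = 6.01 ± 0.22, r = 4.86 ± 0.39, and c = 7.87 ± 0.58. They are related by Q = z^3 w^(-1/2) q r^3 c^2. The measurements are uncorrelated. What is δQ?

Since Q is a product/quotient, work with relative uncertainties:
  (3·δz/z)² = (3×0.0364)² = 0.0119;  (−½·δw/w)² = (-0.5×0.00935)² = 2.18e-05;  (1·δq/q)² = (1×0.0366)² = 0.00134;  (3·δr/r)² = (3×0.0802)² = 0.0580;  (2·δc/c)² = (2×0.0737)² = 0.0217
δQ/Q = √(0.0930) = 0.305
Q = 13000, so δQ = 0.305 × 13000 = 3970.

3970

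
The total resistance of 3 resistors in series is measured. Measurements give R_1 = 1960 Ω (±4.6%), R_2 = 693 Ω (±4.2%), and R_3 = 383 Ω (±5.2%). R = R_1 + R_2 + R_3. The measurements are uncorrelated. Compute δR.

96.8 Ω

Each term contributes (cᵢ δxᵢ)² to (δR)²:
  (δR_1)² = 8130;  (δR_2)² = 847;  (δR_3)² = 397
δR = √(9370) = 96.8 Ω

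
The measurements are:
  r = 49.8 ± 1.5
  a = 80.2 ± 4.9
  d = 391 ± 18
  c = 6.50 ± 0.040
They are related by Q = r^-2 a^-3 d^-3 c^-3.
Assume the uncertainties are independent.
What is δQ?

Since Q is a product/quotient, work with relative uncertainties:
  (-2·δr/r)² = (-2×0.0301)² = 0.00363;  (-3·δa/a)² = (-3×0.0611)² = 0.0336;  (-3·δd/d)² = (-3×0.0460)² = 0.0191;  (-3·δc/c)² = (-3×0.00615)² = 0.000341
δQ/Q = √(0.0566) = 0.238
Q = 4.76e-20, so δQ = 0.238 × 4.76e-20 = 1.13e-20.

1.13e-20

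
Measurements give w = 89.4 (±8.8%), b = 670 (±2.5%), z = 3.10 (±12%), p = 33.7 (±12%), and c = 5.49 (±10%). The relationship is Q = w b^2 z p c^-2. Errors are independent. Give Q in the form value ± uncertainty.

Since Q is a product/quotient, work with relative uncertainties:
  (1·δw/w)² = (1×0.0880)² = 0.00774;  (2·δb/b)² = (2×0.0250)² = 0.00250;  (1·δz/z)² = (1×0.120)² = 0.0144;  (1·δp/p)² = (1×0.120)² = 0.0144;  (-2·δc/c)² = (-2×0.100)² = 0.0400
δQ/Q = √(0.0790) = 0.281
Q = 1.39e+08, so δQ = 0.281 × 1.39e+08 = 3.91e+07.

(1.39 ± 0.391) × 10^8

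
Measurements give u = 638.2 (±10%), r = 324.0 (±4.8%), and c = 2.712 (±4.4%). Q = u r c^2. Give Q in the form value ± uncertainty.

(1.521 ± 0.215) × 10^6

For a monomial Q ∝ u, r, c^2, fractional errors add in quadrature:
  (1·δu/u)² = (1×0.100)² = 0.0100;  (1·δr/r)² = (1×0.0480)² = 0.00230;  (2·δc/c)² = (2×0.0440)² = 0.00774
δQ/Q = √(0.0200) = 0.142
Q = 1.521e+06, so δQ = 0.142 × 1.521e+06 = 2.15e+05.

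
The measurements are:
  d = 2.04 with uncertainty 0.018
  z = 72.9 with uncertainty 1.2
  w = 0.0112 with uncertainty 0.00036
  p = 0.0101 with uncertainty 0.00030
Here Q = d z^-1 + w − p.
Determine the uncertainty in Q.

Let h = d·z^-1 = 0.0280. δh/h = √((1·δd/d)² + (-1·δz/z)²) = √(7.79e-05 + 0.000271) = 0.0187, so δh = 0.000523.
Q = h + w − p: δQ = √(δh² + δw² + δp²) = √(2.73e-07 + 1.3e-07 + 9e-08) = 0.000702

0.000702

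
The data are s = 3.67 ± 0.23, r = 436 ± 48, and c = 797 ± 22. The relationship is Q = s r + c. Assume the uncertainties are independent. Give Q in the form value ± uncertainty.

Let p = s·r = 1600. δp/p = √((1·δs/s)² + (1·δr/r)²) = √(0.00393 + 0.0121) = 0.127, so δp = 203.
Q = p + c: δQ = √(δp² + δc²) = √(41100 + 484) = 204
Q = 2400.

2400 ± 204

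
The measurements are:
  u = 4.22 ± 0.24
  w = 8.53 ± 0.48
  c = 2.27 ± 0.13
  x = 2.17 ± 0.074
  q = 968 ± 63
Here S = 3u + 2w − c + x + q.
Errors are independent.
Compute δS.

Each term contributes (cᵢ δxᵢ)² to (δS)²:
  (3·δu)² = 0.518;  (2·δw)² = 0.922;  (δc)² = 0.0169;  (δx)² = 0.00548;  (δq)² = 3970
δS = √(3970) = 63.0

63.0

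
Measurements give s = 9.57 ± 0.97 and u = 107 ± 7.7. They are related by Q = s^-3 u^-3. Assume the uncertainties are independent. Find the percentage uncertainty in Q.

Each factor contributes (exponent × relative error)² to (δQ/Q)²:
  (-3·δs/s)² = (-3×0.101)² = 0.0925;  (-3·δu/u)² = (-3×0.0720)² = 0.0466
δQ/Q = √(0.139) = 0.373

37.3%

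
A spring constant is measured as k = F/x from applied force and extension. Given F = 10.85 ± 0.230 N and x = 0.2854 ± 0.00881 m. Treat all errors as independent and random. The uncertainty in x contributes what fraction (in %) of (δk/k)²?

(δk/k)² = (1·δF/F)² + (-1·δx/x)²
  F term: (1×0.0212)² = 0.000449
  x term: (-1×0.0309)² = 0.000953
Total = 0.00140. Share from x = 0.000953/0.00140 = 0.680.

68.0%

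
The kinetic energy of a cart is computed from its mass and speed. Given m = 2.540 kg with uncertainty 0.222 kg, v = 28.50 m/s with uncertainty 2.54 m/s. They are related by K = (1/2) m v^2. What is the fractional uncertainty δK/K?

Each factor contributes (exponent × relative error)² to (δK/K)²:
  (1·δm/m)² = (1×0.0874)² = 0.00764;  (2·δv/v)² = (2×0.0891)² = 0.0318
δK/K = √(0.0394) = 0.199

0.199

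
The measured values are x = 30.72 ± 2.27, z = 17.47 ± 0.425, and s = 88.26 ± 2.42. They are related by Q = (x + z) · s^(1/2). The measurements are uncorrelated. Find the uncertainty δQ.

Let u = x + z = 48.19. δu = √(δx² + δz²) = √(5.15 + 0.181) = 2.31, so δu/u = 0.0479.
Q is then a monomial in u, s:
δQ/Q = √((δu/u)² + (½·δs/s)²) = √(0.00230 + 0.000188) = 0.0498
Q = 452.7, so δQ = 0.0498 × 452.7 = 22.6.

22.6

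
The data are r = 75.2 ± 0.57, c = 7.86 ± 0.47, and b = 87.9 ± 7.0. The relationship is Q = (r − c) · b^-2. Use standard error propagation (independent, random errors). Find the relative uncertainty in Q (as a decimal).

0.160

Let u = r − c = 67.3. δu = √(δr² + δc²) = √(0.325 + 0.221) = 0.739, so δu/u = 0.0110.
Q is then a monomial in u, b:
δQ/Q = √((δu/u)² + (-2·δb/b)²) = √(0.000120 + 0.0254) = 0.160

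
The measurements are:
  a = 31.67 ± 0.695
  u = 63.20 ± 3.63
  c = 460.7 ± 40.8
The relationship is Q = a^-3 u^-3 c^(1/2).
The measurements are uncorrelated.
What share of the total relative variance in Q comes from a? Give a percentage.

12.0%

(δQ/Q)² = (-3·δa/a)² + (-3·δu/u)² + (½·δc/c)²
  a term: (-3×0.0219)² = 0.00433
  u term: (-3×0.0574)² = 0.0297
  c term: (0.5×0.0886)² = 0.00196
Total = 0.0360. Share from a = 0.00433/0.0360 = 0.120.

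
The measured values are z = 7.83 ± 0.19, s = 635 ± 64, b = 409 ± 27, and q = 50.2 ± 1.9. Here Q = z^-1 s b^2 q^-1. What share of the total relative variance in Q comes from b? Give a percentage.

(δQ/Q)² = (-1·δz/z)² + (1·δs/s)² + (2·δb/b)² + (-1·δq/q)²
  z term: (-1×0.0243)² = 0.000589
  s term: (1×0.101)² = 0.0102
  b term: (2×0.0660)² = 0.0174
  q term: (-1×0.0378)² = 0.00143
Total = 0.0296. Share from b = 0.0174/0.0296 = 0.589.

58.9%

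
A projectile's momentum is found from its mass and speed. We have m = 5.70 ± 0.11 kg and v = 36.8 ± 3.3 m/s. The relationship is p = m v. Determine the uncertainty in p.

19.2 kg·m/s

Relative error in a monomial: (δp/p)² = Σ (nᵢ · δxᵢ/xᵢ)².
  (1·δm/m)² = (1×0.0193)² = 0.000372;  (1·δv/v)² = (1×0.0897)² = 0.00804
δp/p = √(0.00841) = 0.0917
p = 210 kg·m/s, so δp = 0.0917 × 210 = 19.2 kg·m/s.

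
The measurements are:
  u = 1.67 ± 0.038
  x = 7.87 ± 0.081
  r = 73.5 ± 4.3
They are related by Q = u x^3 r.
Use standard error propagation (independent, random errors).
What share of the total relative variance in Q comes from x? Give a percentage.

19.5%

(δQ/Q)² = (1·δu/u)² + (3·δx/x)² + (1·δr/r)²
  u term: (1×0.0228)² = 0.000518
  x term: (3×0.0103)² = 0.000953
  r term: (1×0.0585)² = 0.00342
Total = 0.00489. Share from x = 0.000953/0.00489 = 0.195.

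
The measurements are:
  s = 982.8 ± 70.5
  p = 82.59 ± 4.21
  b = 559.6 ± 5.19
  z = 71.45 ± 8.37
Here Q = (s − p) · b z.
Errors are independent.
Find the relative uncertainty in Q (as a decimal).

0.141

Let u = s − p = 900.2. δu = √(δs² + δp²) = √(4970 + 17.7) = 70.6, so δu/u = 0.0785.
Q is then a monomial in u, b, z:
δQ/Q = √((δu/u)² + (1·δb/b)² + (1·δz/z)²) = √(0.00616 + 8.6e-05 + 0.0137) = 0.141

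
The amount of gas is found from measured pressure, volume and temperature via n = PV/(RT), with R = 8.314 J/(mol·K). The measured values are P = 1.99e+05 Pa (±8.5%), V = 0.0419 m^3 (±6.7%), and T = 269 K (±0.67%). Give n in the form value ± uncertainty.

Products/powers → add relative errors in quadrature, weighted by exponent:
  (1·δP/P)² = (1×0.0850)² = 0.00723;  (1·δV/V)² = (1×0.0670)² = 0.00449;  (-1·δT/T)² = (-1×0.00670)² = 4.49e-05
δn/n = √(0.0118) = 0.108
n = 3.73 mol, so δn = 0.108 × 3.73 = 0.404 mol.

3.73 ± 0.404 mol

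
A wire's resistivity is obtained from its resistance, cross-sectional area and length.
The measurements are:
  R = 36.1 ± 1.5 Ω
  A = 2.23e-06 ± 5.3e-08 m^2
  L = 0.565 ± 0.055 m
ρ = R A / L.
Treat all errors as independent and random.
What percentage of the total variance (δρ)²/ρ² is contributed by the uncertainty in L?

80.5%

(δρ/ρ)² = (1·δR/R)² + (1·δA/A)² + (-1·δL/L)²
  R term: (1×0.0416)² = 0.00173
  A term: (1×0.0238)² = 0.000565
  L term: (-1×0.0973)² = 0.00948
Total = 0.0118. Share from L = 0.00948/0.0118 = 0.805.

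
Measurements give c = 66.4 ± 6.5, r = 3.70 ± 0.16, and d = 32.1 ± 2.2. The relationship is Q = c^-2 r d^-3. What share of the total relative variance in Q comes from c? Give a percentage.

(δQ/Q)² = (-2·δc/c)² + (1·δr/r)² + (-3·δd/d)²
  c term: (-2×0.0979)² = 0.0383
  r term: (1×0.0432)² = 0.00187
  d term: (-3×0.0685)² = 0.0423
Total = 0.0825. Share from c = 0.0383/0.0825 = 0.465.

46.5%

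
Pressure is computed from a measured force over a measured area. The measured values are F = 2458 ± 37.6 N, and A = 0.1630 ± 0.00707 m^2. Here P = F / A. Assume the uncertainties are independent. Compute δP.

P is a product of powers, so relative uncertainties combine in quadrature:
  (1·δF/F)² = (1×0.0153)² = 0.000234;  (-1·δA/A)² = (-1×0.0434)² = 0.00188
δP/P = √(0.00212) = 0.0460
P = 15080 Pa, so δP = 0.0460 × 15080 = 694 Pa.

694 Pa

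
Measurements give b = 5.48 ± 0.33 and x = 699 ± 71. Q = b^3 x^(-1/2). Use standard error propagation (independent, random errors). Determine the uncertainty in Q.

Each factor contributes (exponent × relative error)² to (δQ/Q)²:
  (3·δb/b)² = (3×0.0602)² = 0.0326;  (−½·δx/x)² = (-0.5×0.102)² = 0.00258
δQ/Q = √(0.0352) = 0.188
Q = 6.22, so δQ = 0.188 × 6.22 = 1.17.

1.17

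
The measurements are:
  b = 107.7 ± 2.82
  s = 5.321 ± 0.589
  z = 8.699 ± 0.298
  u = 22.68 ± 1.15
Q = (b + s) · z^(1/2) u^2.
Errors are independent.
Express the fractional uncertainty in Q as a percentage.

10.6%

Let w = b + s = 113.0. δw = √(δb² + δs²) = √(7.95 + 0.347) = 2.88, so δw/w = 0.0255.
Q is then a monomial in w, z, u:
δQ/Q = √((δw/w)² + (½·δz/z)² + (2·δu/u)²) = √(0.000650 + 0.000293 + 0.0103) = 0.106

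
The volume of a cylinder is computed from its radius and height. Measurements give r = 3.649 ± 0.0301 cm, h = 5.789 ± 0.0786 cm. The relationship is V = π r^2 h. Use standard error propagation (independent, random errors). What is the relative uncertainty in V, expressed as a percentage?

V is a product of powers, so relative uncertainties combine in quadrature:
  (2·δr/r)² = (2×0.00825)² = 0.000272;  (1·δh/h)² = (1×0.0136)² = 0.000184
δV/V = √(0.000457) = 0.0214

2.14%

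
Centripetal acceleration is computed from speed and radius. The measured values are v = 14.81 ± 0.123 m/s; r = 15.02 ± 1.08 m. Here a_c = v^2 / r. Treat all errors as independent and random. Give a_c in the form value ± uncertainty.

14.60 ± 1.08 m/s^2

Relative error in a monomial: (δa_c/a_c)² = Σ (nᵢ · δxᵢ/xᵢ)².
  (2·δv/v)² = (2×0.00831)² = 0.000276;  (-1·δr/r)² = (-1×0.0719)² = 0.00517
δa_c/a_c = √(0.00545) = 0.0738
a_c = 14.60 m/s^2, so δa_c = 0.0738 × 14.60 = 1.08 m/s^2.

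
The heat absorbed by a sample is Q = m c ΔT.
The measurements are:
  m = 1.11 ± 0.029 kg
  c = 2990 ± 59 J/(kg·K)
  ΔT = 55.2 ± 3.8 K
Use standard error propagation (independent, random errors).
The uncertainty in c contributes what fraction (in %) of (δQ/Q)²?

6.70%

(δQ/Q)² = (1·δm/m)² + (1·δc/c)² + (1·δΔT/ΔT)²
  m term: (1×0.0261)² = 0.000683
  c term: (1×0.0197)² = 0.000389
  ΔT term: (1×0.0688)² = 0.00474
Total = 0.00581. Share from c = 0.000389/0.00581 = 0.0670.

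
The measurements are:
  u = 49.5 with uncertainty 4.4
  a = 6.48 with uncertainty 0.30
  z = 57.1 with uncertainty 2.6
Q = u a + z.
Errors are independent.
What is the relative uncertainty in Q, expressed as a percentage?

Let p = u·a = 321. δp/p = √((1·δu/u)² + (1·δa/a)²) = √(0.00790 + 0.00214) = 0.100, so δp = 32.1.
Q = p + z: δQ = √(δp² + δz²) = √(1030 + 6.76) = 32.3
Q = 378, so δQ/Q = 32.3/378 = 0.0854.

8.54%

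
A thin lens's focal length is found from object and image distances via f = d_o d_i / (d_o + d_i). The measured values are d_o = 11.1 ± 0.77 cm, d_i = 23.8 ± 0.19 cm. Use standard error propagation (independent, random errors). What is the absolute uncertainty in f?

∂f/∂d_o = (d_i/(d_o+d_i))² = 0.465;  ∂f/∂d_i = (d_o/(d_o+d_i))² = 0.101
δf = √((∂f/∂d_o · δd_o)² + (∂f/∂d_i · δd_i)²) = √(0.128 + 0.000369) = 0.359 cm

0.359 cm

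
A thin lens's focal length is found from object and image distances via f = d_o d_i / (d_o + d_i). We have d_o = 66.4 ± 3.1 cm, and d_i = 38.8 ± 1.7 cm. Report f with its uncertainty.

∂f/∂d_o = (d_i/(d_o+d_i))² = 0.136;  ∂f/∂d_i = (d_o/(d_o+d_i))² = 0.398
δf = √((∂f/∂d_o · δd_o)² + (∂f/∂d_i · δd_i)²) = √(0.178 + 0.459) = 0.798 cm
f = 24.5 cm.

24.5 ± 0.798 cm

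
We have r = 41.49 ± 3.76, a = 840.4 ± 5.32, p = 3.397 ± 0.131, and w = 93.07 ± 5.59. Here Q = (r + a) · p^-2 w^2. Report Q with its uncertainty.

Let u = r + a = 881.9. δu = √(δr² + δa²) = √(14.1 + 28.3) = 6.51, so δu/u = 0.00739.
Q is then a monomial in u, p, w:
δQ/Q = √((δu/u)² + (-2·δp/p)² + (2·δw/w)²) = √(5.46e-05 + 0.00595 + 0.0144) = 0.143
Q = 662000, so δQ = 0.143 × 662000 = 94600.

662000 ± 94600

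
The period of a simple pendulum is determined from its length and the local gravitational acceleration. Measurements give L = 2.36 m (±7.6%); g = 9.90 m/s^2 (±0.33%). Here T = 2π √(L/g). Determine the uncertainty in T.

0.117 s

Products/powers → add relative errors in quadrature, weighted by exponent:
  (½·δL/L)² = (0.5×0.0760)² = 0.00144;  (−½·δg/g)² = (-0.5×0.00330)² = 2.72e-06
δT/T = √(0.00145) = 0.0380
T = 3.07 s, so δT = 0.0380 × 3.07 = 0.117 s.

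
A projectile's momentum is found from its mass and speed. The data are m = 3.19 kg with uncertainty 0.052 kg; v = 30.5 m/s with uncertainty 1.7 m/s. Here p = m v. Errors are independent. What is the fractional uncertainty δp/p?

Products/powers → add relative errors in quadrature, weighted by exponent:
  (1·δm/m)² = (1×0.0163)² = 0.000266;  (1·δv/v)² = (1×0.0557)² = 0.00311
δp/p = √(0.00337) = 0.0581

0.0581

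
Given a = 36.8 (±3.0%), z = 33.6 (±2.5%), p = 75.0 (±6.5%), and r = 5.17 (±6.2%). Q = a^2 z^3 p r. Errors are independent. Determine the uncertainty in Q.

Each factor contributes (exponent × relative error)² to (δQ/Q)²:
  (2·δa/a)² = (2×0.0300)² = 0.00360;  (3·δz/z)² = (3×0.0250)² = 0.00563;  (1·δp/p)² = (1×0.0650)² = 0.00423;  (1·δr/r)² = (1×0.0620)² = 0.00384
δQ/Q = √(0.0173) = 0.132
Q = 1.99e+10, so δQ = 0.132 × 1.99e+10 = 2.62e+09.

2.62e+09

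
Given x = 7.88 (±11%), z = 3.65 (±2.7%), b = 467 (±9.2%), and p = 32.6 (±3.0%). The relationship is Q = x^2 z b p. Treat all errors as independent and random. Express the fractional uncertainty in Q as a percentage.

Each factor contributes (exponent × relative error)² to (δQ/Q)²:
  (2·δx/x)² = (2×0.110)² = 0.0484;  (1·δz/z)² = (1×0.0270)² = 0.000729;  (1·δb/b)² = (1×0.0920)² = 0.00846;  (1·δp/p)² = (1×0.0300)² = 0.000900
δQ/Q = √(0.0585) = 0.242

24.2%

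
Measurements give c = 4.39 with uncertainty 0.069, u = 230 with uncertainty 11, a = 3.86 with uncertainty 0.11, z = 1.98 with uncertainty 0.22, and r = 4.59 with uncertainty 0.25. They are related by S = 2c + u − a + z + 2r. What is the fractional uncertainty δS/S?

0.0448

Sums and differences: (δS)² = Σ (cᵢ δxᵢ)².
  (2·δc)² = 0.0190;  (δu)² = 121;  (δa)² = 0.0121;  (δz)² = 0.0484;  (2·δr)² = 0.250
δS = √(121) = 11.0
S = 246, so δS/S = 11.0/246 = 0.0448.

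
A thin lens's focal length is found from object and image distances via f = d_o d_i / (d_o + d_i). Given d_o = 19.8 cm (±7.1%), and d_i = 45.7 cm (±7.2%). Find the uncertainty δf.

∂f/∂d_o = (d_i/(d_o+d_i))² = 0.487;  ∂f/∂d_i = (d_o/(d_o+d_i))² = 0.0914
δf = √((∂f/∂d_o · δd_o)² + (∂f/∂d_i · δd_i)²) = √(0.468 + 0.0904) = 0.747 cm

0.747 cm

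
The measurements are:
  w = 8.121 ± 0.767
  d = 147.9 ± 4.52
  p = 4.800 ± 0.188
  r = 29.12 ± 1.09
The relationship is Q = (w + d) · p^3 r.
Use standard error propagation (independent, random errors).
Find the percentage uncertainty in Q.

12.7%

Let u = w + d = 156.0. δu = √(δw² + δd²) = √(0.588 + 20.4) = 4.58, so δu/u = 0.0294.
Q is then a monomial in u, p, r:
δQ/Q = √((δu/u)² + (3·δp/p)² + (1·δr/r)²) = √(0.000863 + 0.0138 + 0.00140) = 0.127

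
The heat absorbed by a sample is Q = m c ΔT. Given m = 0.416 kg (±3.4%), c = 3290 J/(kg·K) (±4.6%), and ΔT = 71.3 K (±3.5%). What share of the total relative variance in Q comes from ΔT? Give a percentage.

(δQ/Q)² = (1·δm/m)² + (1·δc/c)² + (1·δΔT/ΔT)²
  m term: (1×0.0340)² = 0.00116
  c term: (1×0.0460)² = 0.00212
  ΔT term: (1×0.0350)² = 0.00123
Total = 0.00450. Share from ΔT = 0.00123/0.00450 = 0.272.

27.2%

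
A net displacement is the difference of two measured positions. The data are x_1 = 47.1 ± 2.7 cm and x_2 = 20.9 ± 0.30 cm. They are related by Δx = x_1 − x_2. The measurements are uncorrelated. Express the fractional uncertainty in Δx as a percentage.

Absolute uncertainties add in quadrature for a linear combination:
  (δx_1)² = 7.29;  (δx_2)² = 0.0900
δΔx = √(7.38) = 2.72 cm
Δx = 26.2 cm, so δΔx/Δx = 2.72/26.2 = 0.104.

10.4%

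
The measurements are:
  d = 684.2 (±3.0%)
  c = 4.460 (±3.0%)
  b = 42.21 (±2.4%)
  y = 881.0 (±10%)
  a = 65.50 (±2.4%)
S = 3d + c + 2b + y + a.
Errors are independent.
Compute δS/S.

0.0348

Absolute uncertainties add in quadrature for a linear combination:
  (3·δd)² = 3790;  (δc)² = 0.0179;  (2·δb)² = 4.11;  (δy)² = 7760;  (δa)² = 2.47
δS = √(11600) = 108
S = 3088, so δS/S = 108/3088 = 0.0348.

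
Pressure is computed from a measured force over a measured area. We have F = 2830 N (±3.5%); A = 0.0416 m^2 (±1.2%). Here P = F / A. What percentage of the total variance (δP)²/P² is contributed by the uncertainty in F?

(δP/P)² = (1·δF/F)² + (-1·δA/A)²
  F term: (1×0.0350)² = 0.00123
  A term: (-1×0.0120)² = 0.000144
Total = 0.00137. Share from F = 0.00123/0.00137 = 0.895.

89.5%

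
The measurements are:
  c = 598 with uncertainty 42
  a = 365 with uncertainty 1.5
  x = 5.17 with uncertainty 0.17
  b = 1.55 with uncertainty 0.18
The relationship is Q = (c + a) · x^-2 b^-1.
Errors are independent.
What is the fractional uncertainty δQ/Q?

0.140

Let u = c + a = 963. δu = √(δc² + δa²) = √(1760 + 2.25) = 42.0, so δu/u = 0.0436.
Q is then a monomial in u, x, b:
δQ/Q = √((δu/u)² + (-2·δx/x)² + (-1·δb/b)²) = √(0.00190 + 0.00432 + 0.0135) = 0.140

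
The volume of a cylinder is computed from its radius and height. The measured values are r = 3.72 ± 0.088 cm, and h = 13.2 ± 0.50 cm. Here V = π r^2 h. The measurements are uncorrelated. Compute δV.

Each factor contributes (exponent × relative error)² to (δV/V)²:
  (2·δr/r)² = (2×0.0237)² = 0.00224;  (1·δh/h)² = (1×0.0379)² = 0.00143
δV/V = √(0.00367) = 0.0606
V = 574 cm^3, so δV = 0.0606 × 574 = 34.8 cm^3.

34.8 cm^3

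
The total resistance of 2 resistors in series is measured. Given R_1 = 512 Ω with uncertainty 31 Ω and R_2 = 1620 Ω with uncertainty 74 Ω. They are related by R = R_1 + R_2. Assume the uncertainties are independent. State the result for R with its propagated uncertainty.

2130 ± 80.2 Ω

Absolute uncertainties add in quadrature for a linear combination:
  (δR_1)² = 961;  (δR_2)² = 5480
δR = √(6440) = 80.2 Ω
R = 2130 Ω.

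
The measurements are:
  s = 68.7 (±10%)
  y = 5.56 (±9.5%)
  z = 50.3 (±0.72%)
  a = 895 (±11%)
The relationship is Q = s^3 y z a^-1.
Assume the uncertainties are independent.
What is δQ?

33800

Relative error in a monomial: (δQ/Q)² = Σ (nᵢ · δxᵢ/xᵢ)².
  (3·δs/s)² = (3×0.100)² = 0.0900;  (1·δy/y)² = (1×0.0950)² = 0.00903;  (1·δz/z)² = (1×0.00720)² = 5.18e-05;  (-1·δa/a)² = (-1×0.110)² = 0.0121
δQ/Q = √(0.111) = 0.333
Q = 1.01e+05, so δQ = 0.333 × 1.01e+05 = 33800.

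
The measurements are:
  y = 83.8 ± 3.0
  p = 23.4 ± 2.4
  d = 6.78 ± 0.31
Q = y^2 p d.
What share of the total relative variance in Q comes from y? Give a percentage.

(δQ/Q)² = (2·δy/y)² + (1·δp/p)² + (1·δd/d)²
  y term: (2×0.0358)² = 0.00513
  p term: (1×0.103)² = 0.0105
  d term: (1×0.0457)² = 0.00209
Total = 0.0177. Share from y = 0.00513/0.0177 = 0.289.

28.9%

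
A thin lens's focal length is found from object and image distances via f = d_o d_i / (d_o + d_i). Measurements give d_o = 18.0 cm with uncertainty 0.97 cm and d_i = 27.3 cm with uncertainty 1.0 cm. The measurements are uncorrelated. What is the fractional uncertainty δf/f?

∂f/∂d_o = (d_i/(d_o+d_i))² = 0.363;  ∂f/∂d_i = (d_o/(d_o+d_i))² = 0.158
δf = √((∂f/∂d_o · δd_o)² + (∂f/∂d_i · δd_i)²) = √(0.124 + 0.0249) = 0.386 cm
f = 10.8 cm, so δf/f = 0.386/10.8 = 0.0356.

0.0356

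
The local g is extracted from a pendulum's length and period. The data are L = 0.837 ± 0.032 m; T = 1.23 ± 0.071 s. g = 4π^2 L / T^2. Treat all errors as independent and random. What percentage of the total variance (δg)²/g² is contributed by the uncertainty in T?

(δg/g)² = (1·δL/L)² + (-2·δT/T)²
  L term: (1×0.0382)² = 0.00146
  T term: (-2×0.0577)² = 0.0133
Total = 0.0148. Share from T = 0.0133/0.0148 = 0.901.

90.1%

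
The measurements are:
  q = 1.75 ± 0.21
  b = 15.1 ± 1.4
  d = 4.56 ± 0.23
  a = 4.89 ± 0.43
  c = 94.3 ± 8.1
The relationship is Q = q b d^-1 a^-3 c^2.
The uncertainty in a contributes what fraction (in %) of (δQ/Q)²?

(δQ/Q)² = (1·δq/q)² + (1·δb/b)² + (-1·δd/d)² + (-3·δa/a)² + (2·δc/c)²
  q term: (1×0.120)² = 0.0144
  b term: (1×0.0927)² = 0.00860
  d term: (-1×0.0504)² = 0.00254
  a term: (-3×0.0879)² = 0.0696
  c term: (2×0.0859)² = 0.0295
Total = 0.125. Share from a = 0.0696/0.125 = 0.558.

55.8%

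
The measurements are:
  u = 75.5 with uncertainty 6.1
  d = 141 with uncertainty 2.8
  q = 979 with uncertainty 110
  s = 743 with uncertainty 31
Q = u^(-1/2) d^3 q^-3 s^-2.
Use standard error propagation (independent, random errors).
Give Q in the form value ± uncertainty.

(6.23 ± 2.21) × 10^-10

Products/powers → add relative errors in quadrature, weighted by exponent:
  (−½·δu/u)² = (-0.5×0.0808)² = 0.00163;  (3·δd/d)² = (3×0.0199)² = 0.00355;  (-3·δq/q)² = (-3×0.112)² = 0.114;  (-2·δs/s)² = (-2×0.0417)² = 0.00696
δQ/Q = √(0.126) = 0.355
Q = 6.23e-10, so δQ = 0.355 × 6.23e-10 = 2.21e-10.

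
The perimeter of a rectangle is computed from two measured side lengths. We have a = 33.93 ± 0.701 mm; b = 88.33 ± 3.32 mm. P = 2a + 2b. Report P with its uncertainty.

Sums and differences: (δP)² = Σ (cᵢ δxᵢ)².
  (2·δa)² = 1.97;  (2·δb)² = 44.1
δP = √(46.1) = 6.79 mm
P = 244.5 mm.

244.5 ± 6.79 mm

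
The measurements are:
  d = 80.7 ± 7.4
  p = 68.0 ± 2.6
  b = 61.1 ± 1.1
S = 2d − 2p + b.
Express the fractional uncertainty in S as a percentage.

S is a linear combination, so absolute uncertainties add in quadrature:
  (2·δd)² = 219;  (2·δp)² = 27.0;  (δb)² = 1.21
δS = √(247) = 15.7
S = 86.5, so δS/S = 15.7/86.5 = 0.182.

18.2%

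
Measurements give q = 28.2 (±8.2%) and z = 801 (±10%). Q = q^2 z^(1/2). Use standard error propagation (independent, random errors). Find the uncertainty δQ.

3860

For a monomial Q ∝ q^2, z^(1/2), fractional errors add in quadrature:
  (2·δq/q)² = (2×0.0820)² = 0.0269;  (½·δz/z)² = (0.5×0.100)² = 0.00250
δQ/Q = √(0.0294) = 0.171
Q = 22500, so δQ = 0.171 × 22500 = 3860.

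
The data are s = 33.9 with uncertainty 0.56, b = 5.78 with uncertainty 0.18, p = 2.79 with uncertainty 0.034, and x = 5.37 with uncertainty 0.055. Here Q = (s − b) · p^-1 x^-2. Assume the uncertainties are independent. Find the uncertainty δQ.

Let u = s − b = 28.1. δu = √(δs² + δb²) = √(0.314 + 0.0324) = 0.588, so δu/u = 0.0209.
Q is then a monomial in u, p, x:
δQ/Q = √((δu/u)² + (-1·δp/p)² + (-2·δx/x)²) = √(0.000438 + 0.000149 + 0.000420) = 0.0317
Q = 0.350, so δQ = 0.0317 × 0.350 = 0.0111.

0.0111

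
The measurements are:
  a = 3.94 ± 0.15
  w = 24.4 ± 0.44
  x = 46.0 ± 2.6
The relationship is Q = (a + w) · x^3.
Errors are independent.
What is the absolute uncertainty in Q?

4.7e+05

Let u = a + w = 28.3. δu = √(δa² + δw²) = √(0.0225 + 0.194) = 0.465, so δu/u = 0.0164.
Q is then a monomial in u, x:
δQ/Q = √((δu/u)² + (3·δx/x)²) = √(0.000269 + 0.0288) = 0.170
Q = 2.76e+06, so δQ = 0.170 × 2.76e+06 = 4.7e+05.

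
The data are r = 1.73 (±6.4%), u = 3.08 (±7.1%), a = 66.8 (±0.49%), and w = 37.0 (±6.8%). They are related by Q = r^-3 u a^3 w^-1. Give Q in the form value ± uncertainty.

4790 ± 1040

For a monomial Q ∝ r^-3, u, a^3, w^-1, fractional errors add in quadrature:
  (-3·δr/r)² = (-3×0.0640)² = 0.0369;  (1·δu/u)² = (1×0.0710)² = 0.00504;  (3·δa/a)² = (3×0.00490)² = 0.000216;  (-1·δw/w)² = (-1×0.0680)² = 0.00462
δQ/Q = √(0.0467) = 0.216
Q = 4790, so δQ = 0.216 × 4790 = 1040.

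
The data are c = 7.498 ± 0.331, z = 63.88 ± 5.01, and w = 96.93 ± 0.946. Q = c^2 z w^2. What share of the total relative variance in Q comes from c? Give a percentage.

54.4%

(δQ/Q)² = (2·δc/c)² + (1·δz/z)² + (2·δw/w)²
  c term: (2×0.0441)² = 0.00780
  z term: (1×0.0784)² = 0.00615
  w term: (2×0.00976)² = 0.000381
Total = 0.0143. Share from c = 0.00780/0.0143 = 0.544.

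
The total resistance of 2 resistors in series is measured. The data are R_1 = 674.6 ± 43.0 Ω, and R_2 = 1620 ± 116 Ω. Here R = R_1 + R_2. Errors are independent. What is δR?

124 Ω

R is a linear combination, so absolute uncertainties add in quadrature:
  (δR_1)² = 1850;  (δR_2)² = 13500
δR = √(15300) = 124 Ω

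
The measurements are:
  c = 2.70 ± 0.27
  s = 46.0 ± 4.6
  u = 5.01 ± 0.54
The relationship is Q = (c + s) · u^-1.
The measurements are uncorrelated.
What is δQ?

1.39

Let w = c + s = 48.7. δw = √(δc² + δs²) = √(0.0729 + 21.2) = 4.61, so δw/w = 0.0946.
Q is then a monomial in w, u:
δQ/Q = √((δw/w)² + (-1·δu/u)²) = √(0.00895 + 0.0116) = 0.143
Q = 9.72, so δQ = 0.143 × 9.72 = 1.39.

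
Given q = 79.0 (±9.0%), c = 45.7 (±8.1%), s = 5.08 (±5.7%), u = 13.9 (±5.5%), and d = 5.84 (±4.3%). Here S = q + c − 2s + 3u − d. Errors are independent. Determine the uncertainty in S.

8.36

Each term contributes (cᵢ δxᵢ)² to (δS)²:
  (δq)² = 50.6;  (δc)² = 13.7;  (2·δs)² = 0.335;  (3·δu)² = 5.26;  (δd)² = 0.0631
δS = √(69.9) = 8.36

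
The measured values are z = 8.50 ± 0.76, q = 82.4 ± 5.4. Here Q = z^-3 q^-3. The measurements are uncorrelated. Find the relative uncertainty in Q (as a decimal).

0.333

Each factor contributes (exponent × relative error)² to (δQ/Q)²:
  (-3·δz/z)² = (-3×0.0894)² = 0.0720;  (-3·δq/q)² = (-3×0.0655)² = 0.0387
δQ/Q = √(0.111) = 0.333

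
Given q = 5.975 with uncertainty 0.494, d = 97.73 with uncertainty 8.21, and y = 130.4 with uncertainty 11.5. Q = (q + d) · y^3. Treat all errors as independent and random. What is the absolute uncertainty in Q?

Let u = q + d = 103.7. δu = √(δq² + δd²) = √(0.244 + 67.4) = 8.22, so δu/u = 0.0793.
Q is then a monomial in u, y:
δQ/Q = √((δu/u)² + (3·δy/y)²) = √(0.00629 + 0.0700) = 0.276
Q = 2.299e+08, so δQ = 0.276 × 2.299e+08 = 6.35e+07.

6.35e+07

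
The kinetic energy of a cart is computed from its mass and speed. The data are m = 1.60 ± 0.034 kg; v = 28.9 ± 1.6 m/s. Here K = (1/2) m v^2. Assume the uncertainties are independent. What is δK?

Each factor contributes (exponent × relative error)² to (δK/K)²:
  (1·δm/m)² = (1×0.0213)² = 0.000452;  (2·δv/v)² = (2×0.0554)² = 0.0123
δK/K = √(0.0127) = 0.113
K = 668 J, so δK = 0.113 × 668 = 75.3 J.

75.3 J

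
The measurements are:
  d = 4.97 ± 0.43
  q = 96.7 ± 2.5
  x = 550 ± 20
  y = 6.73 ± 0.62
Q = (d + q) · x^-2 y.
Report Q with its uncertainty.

0.00226 ± 0.000271

Let u = d + q = 102. δu = √(δd² + δq²) = √(0.185 + 6.25) = 2.54, so δu/u = 0.0250.
Q is then a monomial in u, x, y:
δQ/Q = √((δu/u)² + (-2·δx/x)² + (1·δy/y)²) = √(0.000623 + 0.00529 + 0.00849) = 0.120
Q = 0.00226, so δQ = 0.120 × 0.00226 = 0.000271.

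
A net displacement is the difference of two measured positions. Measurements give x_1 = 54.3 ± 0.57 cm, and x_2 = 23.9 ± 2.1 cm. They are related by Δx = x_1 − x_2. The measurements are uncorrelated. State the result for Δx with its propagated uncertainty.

Each term contributes (cᵢ δxᵢ)² to (δΔx)²:
  (δx_1)² = 0.325;  (δx_2)² = 4.41
δΔx = √(4.73) = 2.18 cm
Δx = 30.4 cm.

30.4 ± 2.18 cm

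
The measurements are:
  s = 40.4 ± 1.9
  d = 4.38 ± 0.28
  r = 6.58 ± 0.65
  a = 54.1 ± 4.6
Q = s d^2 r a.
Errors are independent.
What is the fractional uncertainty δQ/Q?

Products/powers → add relative errors in quadrature, weighted by exponent:
  (1·δs/s)² = (1×0.0470)² = 0.00221;  (2·δd/d)² = (2×0.0639)² = 0.0163;  (1·δr/r)² = (1×0.0988)² = 0.00976;  (1·δa/a)² = (1×0.0850)² = 0.00723
δQ/Q = √(0.0355) = 0.189

0.189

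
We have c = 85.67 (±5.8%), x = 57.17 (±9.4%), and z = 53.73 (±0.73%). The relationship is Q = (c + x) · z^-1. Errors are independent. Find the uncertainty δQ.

0.138

Let u = c + x = 142.8. δu = √(δc² + δx²) = √(24.7 + 28.9) = 7.32, so δu/u = 0.0512.
Q is then a monomial in u, z:
δQ/Q = √((δu/u)² + (-1·δz/z)²) = √(0.00263 + 5.33e-05) = 0.0518
Q = 2.658, so δQ = 0.0518 × 2.658 = 0.138.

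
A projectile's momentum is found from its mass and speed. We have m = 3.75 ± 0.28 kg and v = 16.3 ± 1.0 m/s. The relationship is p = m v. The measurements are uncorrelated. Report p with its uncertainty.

61.1 ± 5.91 kg·m/s

Since p is a product/quotient, work with relative uncertainties:
  (1·δm/m)² = (1×0.0747)² = 0.00558;  (1·δv/v)² = (1×0.0613)² = 0.00376
δp/p = √(0.00934) = 0.0966
p = 61.1 kg·m/s, so δp = 0.0966 × 61.1 = 5.91 kg·m/s.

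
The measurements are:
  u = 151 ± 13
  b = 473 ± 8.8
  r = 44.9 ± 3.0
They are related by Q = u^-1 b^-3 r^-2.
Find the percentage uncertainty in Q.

16.8%

Since Q is a product/quotient, work with relative uncertainties:
  (-1·δu/u)² = (-1×0.0861)² = 0.00741;  (-3·δb/b)² = (-3×0.0186)² = 0.00312;  (-2·δr/r)² = (-2×0.0668)² = 0.0179
δQ/Q = √(0.0284) = 0.168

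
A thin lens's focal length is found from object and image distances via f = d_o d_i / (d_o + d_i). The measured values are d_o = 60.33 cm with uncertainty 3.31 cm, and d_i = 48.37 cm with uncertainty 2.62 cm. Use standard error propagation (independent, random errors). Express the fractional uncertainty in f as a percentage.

3.87%

∂f/∂d_o = (d_i/(d_o+d_i))² = 0.198;  ∂f/∂d_i = (d_o/(d_o+d_i))² = 0.308
δf = √((∂f/∂d_o · δd_o)² + (∂f/∂d_i · δd_i)²) = √(0.430 + 0.651) = 1.04 cm
f = 26.85 cm, so δf/f = 1.04/26.85 = 0.0387.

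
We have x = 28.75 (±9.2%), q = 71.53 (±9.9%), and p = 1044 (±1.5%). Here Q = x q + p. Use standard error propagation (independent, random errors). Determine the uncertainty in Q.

278

Let w = x·q = 2056. δw/w = √((1·δx/x)² + (1·δq/q)²) = √(0.00846 + 0.00980) = 0.135, so δw = 278.
Q = w + p: δQ = √(δw² + δp²) = √(77200 + 245) = 278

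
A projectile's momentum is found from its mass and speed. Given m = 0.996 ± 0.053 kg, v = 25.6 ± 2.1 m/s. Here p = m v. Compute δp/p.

0.0978

Each factor contributes (exponent × relative error)² to (δp/p)²:
  (1·δm/m)² = (1×0.0532)² = 0.00283;  (1·δv/v)² = (1×0.0820)² = 0.00673
δp/p = √(0.00956) = 0.0978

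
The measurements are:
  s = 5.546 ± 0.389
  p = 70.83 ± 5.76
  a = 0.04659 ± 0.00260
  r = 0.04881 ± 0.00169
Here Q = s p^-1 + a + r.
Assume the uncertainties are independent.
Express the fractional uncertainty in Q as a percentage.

Let w = s·p^-1 = 0.07830. δw/w = √((1·δs/s)² + (-1·δp/p)²) = √(0.00492 + 0.00661) = 0.107, so δw = 0.00841.
Q = w + a + r: δQ = √(δw² + δa² + δr²) = √(7.07e-05 + 6.76e-06 + 2.86e-06) = 0.00896
Q = 0.1737, so δQ/Q = 0.00896/0.1737 = 0.0516.

5.16%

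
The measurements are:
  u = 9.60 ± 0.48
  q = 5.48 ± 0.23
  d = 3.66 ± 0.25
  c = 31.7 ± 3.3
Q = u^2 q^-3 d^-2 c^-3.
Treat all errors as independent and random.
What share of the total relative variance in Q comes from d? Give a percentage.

13.1%

(δQ/Q)² = (2·δu/u)² + (-3·δq/q)² + (-2·δd/d)² + (-3·δc/c)²
  u term: (2×0.0500)² = 0.0100
  q term: (-3×0.0420)² = 0.0159
  d term: (-2×0.0683)² = 0.0187
  c term: (-3×0.104)² = 0.0975
Total = 0.142. Share from d = 0.0187/0.142 = 0.131.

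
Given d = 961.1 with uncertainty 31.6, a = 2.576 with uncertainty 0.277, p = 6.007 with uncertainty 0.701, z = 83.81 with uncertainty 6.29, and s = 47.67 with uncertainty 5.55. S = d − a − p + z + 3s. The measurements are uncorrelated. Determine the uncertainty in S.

36.3

Sums and differences: (δS)² = Σ (cᵢ δxᵢ)².
  (δd)² = 999;  (δa)² = 0.0767;  (δp)² = 0.491;  (δz)² = 39.6;  (3·δs)² = 277
δS = √(1320) = 36.3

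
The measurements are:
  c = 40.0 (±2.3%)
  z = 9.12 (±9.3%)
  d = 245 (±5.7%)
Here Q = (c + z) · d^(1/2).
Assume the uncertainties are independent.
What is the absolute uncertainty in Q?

29.4

Let u = c + z = 49.1. δu = √(δc² + δz²) = √(0.846 + 0.719) = 1.25, so δu/u = 0.0255.
Q is then a monomial in u, d:
δQ/Q = √((δu/u)² + (½·δd/d)²) = √(0.000649 + 0.000812) = 0.0382
Q = 769, so δQ = 0.0382 × 769 = 29.4.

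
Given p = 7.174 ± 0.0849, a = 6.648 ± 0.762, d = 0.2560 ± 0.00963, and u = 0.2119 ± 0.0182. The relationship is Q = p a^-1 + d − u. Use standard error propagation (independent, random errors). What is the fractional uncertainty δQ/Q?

0.112

Let w = p·a^-1 = 1.079. δw/w = √((1·δp/p)² + (-1·δa/a)²) = √(0.000140 + 0.0131) = 0.115, so δw = 0.124.
Q = w + d − u: δQ = √(δw² + δd² + δu²) = √(0.0155 + 9.27e-05 + 0.000331) = 0.126
Q = 1.123, so δQ/Q = 0.126/1.123 = 0.112.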